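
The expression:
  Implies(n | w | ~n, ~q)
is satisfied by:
  {q: False}


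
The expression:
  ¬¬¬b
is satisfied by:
  {b: False}


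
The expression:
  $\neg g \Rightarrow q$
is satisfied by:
  {q: True, g: True}
  {q: True, g: False}
  {g: True, q: False}


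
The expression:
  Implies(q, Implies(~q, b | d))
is always true.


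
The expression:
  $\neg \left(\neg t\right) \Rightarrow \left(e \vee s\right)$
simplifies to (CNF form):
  $e \vee s \vee \neg t$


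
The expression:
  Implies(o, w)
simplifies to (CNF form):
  w | ~o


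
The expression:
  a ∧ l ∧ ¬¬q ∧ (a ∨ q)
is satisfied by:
  {a: True, q: True, l: True}


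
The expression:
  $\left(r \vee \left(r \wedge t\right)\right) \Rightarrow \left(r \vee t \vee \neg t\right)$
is always true.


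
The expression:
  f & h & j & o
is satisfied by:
  {h: True, f: True, j: True, o: True}


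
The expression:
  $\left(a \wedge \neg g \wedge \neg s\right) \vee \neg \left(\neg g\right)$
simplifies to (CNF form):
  $\left(a \vee g\right) \wedge \left(g \vee \neg s\right)$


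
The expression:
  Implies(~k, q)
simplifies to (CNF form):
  k | q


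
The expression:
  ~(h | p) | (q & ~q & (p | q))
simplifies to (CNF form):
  ~h & ~p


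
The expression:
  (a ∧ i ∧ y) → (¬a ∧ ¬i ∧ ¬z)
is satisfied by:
  {y: False, a: False, i: False}
  {i: True, y: False, a: False}
  {a: True, y: False, i: False}
  {i: True, a: True, y: False}
  {y: True, i: False, a: False}
  {i: True, y: True, a: False}
  {a: True, y: True, i: False}


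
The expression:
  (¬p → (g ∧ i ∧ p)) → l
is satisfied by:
  {l: True, p: False}
  {p: False, l: False}
  {p: True, l: True}


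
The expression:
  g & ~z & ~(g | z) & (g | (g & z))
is never true.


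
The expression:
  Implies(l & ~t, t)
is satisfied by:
  {t: True, l: False}
  {l: False, t: False}
  {l: True, t: True}


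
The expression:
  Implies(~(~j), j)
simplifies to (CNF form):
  True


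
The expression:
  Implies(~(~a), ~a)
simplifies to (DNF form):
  ~a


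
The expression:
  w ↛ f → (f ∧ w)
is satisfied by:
  {f: True, w: False}
  {w: False, f: False}
  {w: True, f: True}


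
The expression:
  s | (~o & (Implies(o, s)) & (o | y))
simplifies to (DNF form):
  s | (y & ~o)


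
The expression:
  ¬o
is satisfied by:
  {o: False}


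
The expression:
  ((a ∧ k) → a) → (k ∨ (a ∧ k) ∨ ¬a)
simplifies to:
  k ∨ ¬a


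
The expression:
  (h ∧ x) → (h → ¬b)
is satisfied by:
  {h: False, x: False, b: False}
  {b: True, h: False, x: False}
  {x: True, h: False, b: False}
  {b: True, x: True, h: False}
  {h: True, b: False, x: False}
  {b: True, h: True, x: False}
  {x: True, h: True, b: False}


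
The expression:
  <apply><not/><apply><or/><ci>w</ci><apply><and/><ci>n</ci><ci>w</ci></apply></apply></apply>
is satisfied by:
  {w: False}


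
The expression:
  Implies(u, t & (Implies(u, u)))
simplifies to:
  t | ~u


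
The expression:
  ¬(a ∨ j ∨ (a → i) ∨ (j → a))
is never true.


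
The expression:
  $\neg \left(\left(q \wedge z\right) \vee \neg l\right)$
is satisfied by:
  {l: True, q: False, z: False}
  {z: True, l: True, q: False}
  {q: True, l: True, z: False}


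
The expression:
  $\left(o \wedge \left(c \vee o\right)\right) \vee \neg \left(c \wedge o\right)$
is always true.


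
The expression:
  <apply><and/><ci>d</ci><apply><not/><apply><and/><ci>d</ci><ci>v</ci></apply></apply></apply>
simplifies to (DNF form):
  <apply><and/><ci>d</ci><apply><not/><ci>v</ci></apply></apply>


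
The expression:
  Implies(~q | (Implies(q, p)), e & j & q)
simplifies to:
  q & (e | ~p) & (j | ~p)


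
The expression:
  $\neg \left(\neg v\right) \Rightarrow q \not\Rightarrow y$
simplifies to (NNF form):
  $\left(q \wedge \neg y\right) \vee \neg v$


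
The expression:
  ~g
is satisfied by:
  {g: False}


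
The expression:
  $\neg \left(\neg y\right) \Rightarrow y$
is always true.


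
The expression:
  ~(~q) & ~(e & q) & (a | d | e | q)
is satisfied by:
  {q: True, e: False}


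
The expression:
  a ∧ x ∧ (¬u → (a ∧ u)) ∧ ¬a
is never true.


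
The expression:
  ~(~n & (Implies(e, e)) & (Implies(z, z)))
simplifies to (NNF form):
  n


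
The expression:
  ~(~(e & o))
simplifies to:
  e & o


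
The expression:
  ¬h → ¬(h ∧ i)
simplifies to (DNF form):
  True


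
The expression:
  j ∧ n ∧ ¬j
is never true.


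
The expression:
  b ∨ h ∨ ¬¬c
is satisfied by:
  {b: True, c: True, h: True}
  {b: True, c: True, h: False}
  {b: True, h: True, c: False}
  {b: True, h: False, c: False}
  {c: True, h: True, b: False}
  {c: True, h: False, b: False}
  {h: True, c: False, b: False}


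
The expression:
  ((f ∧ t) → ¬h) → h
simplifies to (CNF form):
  h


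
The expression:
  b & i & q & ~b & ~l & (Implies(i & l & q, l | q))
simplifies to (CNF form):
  False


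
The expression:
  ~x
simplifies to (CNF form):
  ~x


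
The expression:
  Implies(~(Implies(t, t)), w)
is always true.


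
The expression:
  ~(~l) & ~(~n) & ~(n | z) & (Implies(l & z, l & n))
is never true.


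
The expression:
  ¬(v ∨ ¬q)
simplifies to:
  q ∧ ¬v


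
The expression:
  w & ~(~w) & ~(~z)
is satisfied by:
  {z: True, w: True}


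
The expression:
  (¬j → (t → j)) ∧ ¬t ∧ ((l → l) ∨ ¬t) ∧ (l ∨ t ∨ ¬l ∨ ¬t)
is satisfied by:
  {t: False}


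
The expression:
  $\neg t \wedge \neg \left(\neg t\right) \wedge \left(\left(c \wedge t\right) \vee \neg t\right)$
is never true.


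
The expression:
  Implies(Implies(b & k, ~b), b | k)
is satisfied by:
  {b: True, k: True}
  {b: True, k: False}
  {k: True, b: False}


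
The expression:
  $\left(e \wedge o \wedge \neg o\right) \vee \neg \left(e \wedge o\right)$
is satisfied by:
  {e: False, o: False}
  {o: True, e: False}
  {e: True, o: False}


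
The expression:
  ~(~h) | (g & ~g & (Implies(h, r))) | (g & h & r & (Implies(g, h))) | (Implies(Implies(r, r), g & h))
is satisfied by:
  {h: True}


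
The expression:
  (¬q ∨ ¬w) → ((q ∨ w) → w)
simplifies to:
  w ∨ ¬q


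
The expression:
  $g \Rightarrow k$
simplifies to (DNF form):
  $k \vee \neg g$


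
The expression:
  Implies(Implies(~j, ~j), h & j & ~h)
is never true.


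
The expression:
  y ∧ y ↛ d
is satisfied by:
  {y: True, d: False}


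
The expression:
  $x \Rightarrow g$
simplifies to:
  $g \vee \neg x$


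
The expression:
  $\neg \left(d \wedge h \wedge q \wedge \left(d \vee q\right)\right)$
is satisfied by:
  {h: False, q: False, d: False}
  {d: True, h: False, q: False}
  {q: True, h: False, d: False}
  {d: True, q: True, h: False}
  {h: True, d: False, q: False}
  {d: True, h: True, q: False}
  {q: True, h: True, d: False}


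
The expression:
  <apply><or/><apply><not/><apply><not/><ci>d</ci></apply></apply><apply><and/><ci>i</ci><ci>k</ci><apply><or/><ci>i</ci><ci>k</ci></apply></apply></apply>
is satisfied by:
  {i: True, d: True, k: True}
  {i: True, d: True, k: False}
  {d: True, k: True, i: False}
  {d: True, k: False, i: False}
  {i: True, k: True, d: False}


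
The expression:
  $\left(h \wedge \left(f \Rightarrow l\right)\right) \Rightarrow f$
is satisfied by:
  {f: True, h: False}
  {h: False, f: False}
  {h: True, f: True}


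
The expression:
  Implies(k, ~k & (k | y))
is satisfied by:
  {k: False}


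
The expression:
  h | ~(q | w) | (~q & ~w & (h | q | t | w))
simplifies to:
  h | (~q & ~w)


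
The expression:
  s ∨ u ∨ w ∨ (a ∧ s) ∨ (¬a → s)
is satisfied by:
  {s: True, a: True, u: True, w: True}
  {s: True, a: True, u: True, w: False}
  {s: True, a: True, w: True, u: False}
  {s: True, a: True, w: False, u: False}
  {s: True, u: True, w: True, a: False}
  {s: True, u: True, w: False, a: False}
  {s: True, u: False, w: True, a: False}
  {s: True, u: False, w: False, a: False}
  {a: True, u: True, w: True, s: False}
  {a: True, u: True, w: False, s: False}
  {a: True, w: True, u: False, s: False}
  {a: True, w: False, u: False, s: False}
  {u: True, w: True, a: False, s: False}
  {u: True, a: False, w: False, s: False}
  {w: True, a: False, u: False, s: False}


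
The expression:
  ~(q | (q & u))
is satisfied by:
  {q: False}


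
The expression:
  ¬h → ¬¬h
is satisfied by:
  {h: True}


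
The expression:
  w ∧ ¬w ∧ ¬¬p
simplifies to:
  False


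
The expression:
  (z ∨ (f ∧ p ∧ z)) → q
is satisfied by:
  {q: True, z: False}
  {z: False, q: False}
  {z: True, q: True}


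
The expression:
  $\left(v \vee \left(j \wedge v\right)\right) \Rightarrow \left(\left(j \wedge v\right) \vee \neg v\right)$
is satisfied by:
  {j: True, v: False}
  {v: False, j: False}
  {v: True, j: True}


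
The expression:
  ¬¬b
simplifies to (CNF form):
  b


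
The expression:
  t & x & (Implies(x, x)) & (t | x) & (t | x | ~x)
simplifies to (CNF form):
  t & x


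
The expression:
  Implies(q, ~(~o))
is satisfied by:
  {o: True, q: False}
  {q: False, o: False}
  {q: True, o: True}


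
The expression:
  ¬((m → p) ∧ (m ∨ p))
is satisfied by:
  {p: False}


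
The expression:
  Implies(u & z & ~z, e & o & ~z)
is always true.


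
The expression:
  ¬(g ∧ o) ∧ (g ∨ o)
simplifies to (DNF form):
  (g ∧ ¬o) ∨ (o ∧ ¬g)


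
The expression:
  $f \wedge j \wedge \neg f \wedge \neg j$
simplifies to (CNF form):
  $\text{False}$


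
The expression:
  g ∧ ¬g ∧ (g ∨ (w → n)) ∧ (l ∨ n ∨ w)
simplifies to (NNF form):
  False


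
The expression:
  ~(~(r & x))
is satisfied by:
  {r: True, x: True}


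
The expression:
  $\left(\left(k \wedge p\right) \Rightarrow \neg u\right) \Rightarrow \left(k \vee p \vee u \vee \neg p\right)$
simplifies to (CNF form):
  $\text{True}$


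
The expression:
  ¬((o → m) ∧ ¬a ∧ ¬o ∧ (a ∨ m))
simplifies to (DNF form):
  a ∨ o ∨ ¬m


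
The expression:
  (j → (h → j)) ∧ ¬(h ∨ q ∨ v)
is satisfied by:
  {q: False, v: False, h: False}


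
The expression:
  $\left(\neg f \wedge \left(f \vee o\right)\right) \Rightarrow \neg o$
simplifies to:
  $f \vee \neg o$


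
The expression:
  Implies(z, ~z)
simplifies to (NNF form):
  ~z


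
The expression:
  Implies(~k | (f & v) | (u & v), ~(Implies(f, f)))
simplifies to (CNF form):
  k & (~f | ~v) & (~u | ~v)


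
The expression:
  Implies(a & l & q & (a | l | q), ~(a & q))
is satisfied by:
  {l: False, q: False, a: False}
  {a: True, l: False, q: False}
  {q: True, l: False, a: False}
  {a: True, q: True, l: False}
  {l: True, a: False, q: False}
  {a: True, l: True, q: False}
  {q: True, l: True, a: False}


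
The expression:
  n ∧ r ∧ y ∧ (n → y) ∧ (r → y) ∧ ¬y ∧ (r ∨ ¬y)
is never true.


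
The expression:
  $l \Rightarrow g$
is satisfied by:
  {g: True, l: False}
  {l: False, g: False}
  {l: True, g: True}


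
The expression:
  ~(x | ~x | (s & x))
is never true.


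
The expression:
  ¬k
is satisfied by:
  {k: False}


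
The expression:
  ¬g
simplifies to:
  ¬g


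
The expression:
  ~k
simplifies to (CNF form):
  ~k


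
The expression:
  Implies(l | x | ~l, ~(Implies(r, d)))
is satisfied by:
  {r: True, d: False}


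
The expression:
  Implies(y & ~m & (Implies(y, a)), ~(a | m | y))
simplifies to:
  m | ~a | ~y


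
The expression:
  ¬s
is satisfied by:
  {s: False}


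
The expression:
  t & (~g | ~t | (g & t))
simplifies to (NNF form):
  t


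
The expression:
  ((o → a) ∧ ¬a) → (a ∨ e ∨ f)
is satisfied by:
  {a: True, o: True, e: True, f: True}
  {a: True, o: True, e: True, f: False}
  {a: True, o: True, f: True, e: False}
  {a: True, o: True, f: False, e: False}
  {a: True, e: True, f: True, o: False}
  {a: True, e: True, f: False, o: False}
  {a: True, e: False, f: True, o: False}
  {a: True, e: False, f: False, o: False}
  {o: True, e: True, f: True, a: False}
  {o: True, e: True, f: False, a: False}
  {o: True, f: True, e: False, a: False}
  {o: True, f: False, e: False, a: False}
  {e: True, f: True, o: False, a: False}
  {e: True, o: False, f: False, a: False}
  {f: True, o: False, e: False, a: False}


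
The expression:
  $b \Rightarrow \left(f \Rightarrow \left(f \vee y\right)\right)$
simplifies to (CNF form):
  $\text{True}$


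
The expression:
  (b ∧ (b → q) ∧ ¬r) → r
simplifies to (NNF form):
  r ∨ ¬b ∨ ¬q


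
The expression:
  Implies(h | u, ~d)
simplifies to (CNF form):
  (~d | ~h) & (~d | ~u)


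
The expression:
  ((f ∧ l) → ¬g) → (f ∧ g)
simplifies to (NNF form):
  f ∧ g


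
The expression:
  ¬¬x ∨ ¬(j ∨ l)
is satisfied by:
  {x: True, l: False, j: False}
  {j: True, x: True, l: False}
  {x: True, l: True, j: False}
  {j: True, x: True, l: True}
  {j: False, l: False, x: False}


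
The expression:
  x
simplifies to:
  x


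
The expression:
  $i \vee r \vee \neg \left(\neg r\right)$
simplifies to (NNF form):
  $i \vee r$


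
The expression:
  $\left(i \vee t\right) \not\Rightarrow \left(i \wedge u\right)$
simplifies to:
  $\left(i \wedge \neg u\right) \vee \left(t \wedge \neg i\right)$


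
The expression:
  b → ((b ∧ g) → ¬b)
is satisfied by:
  {g: False, b: False}
  {b: True, g: False}
  {g: True, b: False}


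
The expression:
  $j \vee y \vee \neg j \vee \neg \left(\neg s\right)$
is always true.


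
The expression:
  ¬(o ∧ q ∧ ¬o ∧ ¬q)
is always true.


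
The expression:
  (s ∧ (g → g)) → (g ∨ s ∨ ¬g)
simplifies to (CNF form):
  True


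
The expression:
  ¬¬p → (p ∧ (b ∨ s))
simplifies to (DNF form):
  b ∨ s ∨ ¬p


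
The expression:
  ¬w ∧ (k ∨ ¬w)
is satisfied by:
  {w: False}


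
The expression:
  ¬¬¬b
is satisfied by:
  {b: False}


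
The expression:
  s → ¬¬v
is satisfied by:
  {v: True, s: False}
  {s: False, v: False}
  {s: True, v: True}


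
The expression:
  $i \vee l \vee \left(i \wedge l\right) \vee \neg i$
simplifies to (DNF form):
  $\text{True}$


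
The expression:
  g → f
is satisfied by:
  {f: True, g: False}
  {g: False, f: False}
  {g: True, f: True}


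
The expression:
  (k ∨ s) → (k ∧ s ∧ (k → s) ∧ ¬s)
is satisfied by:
  {k: False, s: False}


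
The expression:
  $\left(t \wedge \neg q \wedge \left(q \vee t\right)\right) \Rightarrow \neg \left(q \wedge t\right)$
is always true.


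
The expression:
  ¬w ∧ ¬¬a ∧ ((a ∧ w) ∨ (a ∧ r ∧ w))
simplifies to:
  False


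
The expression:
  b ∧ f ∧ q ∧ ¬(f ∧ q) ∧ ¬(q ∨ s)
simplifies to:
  False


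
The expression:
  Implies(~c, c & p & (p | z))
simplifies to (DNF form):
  c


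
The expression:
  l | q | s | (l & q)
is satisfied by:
  {q: True, l: True, s: True}
  {q: True, l: True, s: False}
  {q: True, s: True, l: False}
  {q: True, s: False, l: False}
  {l: True, s: True, q: False}
  {l: True, s: False, q: False}
  {s: True, l: False, q: False}


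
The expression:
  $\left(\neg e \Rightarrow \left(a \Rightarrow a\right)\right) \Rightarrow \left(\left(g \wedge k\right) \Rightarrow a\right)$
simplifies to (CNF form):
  $a \vee \neg g \vee \neg k$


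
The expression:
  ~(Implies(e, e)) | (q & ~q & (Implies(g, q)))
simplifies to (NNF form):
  False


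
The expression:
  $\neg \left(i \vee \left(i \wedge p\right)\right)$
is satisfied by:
  {i: False}


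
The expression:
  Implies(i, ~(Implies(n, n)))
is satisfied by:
  {i: False}


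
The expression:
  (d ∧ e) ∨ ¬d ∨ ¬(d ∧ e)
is always true.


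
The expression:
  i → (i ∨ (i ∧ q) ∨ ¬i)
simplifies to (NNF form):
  True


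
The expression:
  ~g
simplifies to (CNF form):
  ~g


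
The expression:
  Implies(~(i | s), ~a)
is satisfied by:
  {i: True, s: True, a: False}
  {i: True, s: False, a: False}
  {s: True, i: False, a: False}
  {i: False, s: False, a: False}
  {i: True, a: True, s: True}
  {i: True, a: True, s: False}
  {a: True, s: True, i: False}


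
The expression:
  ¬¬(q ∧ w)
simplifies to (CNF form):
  q ∧ w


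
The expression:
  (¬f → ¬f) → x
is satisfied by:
  {x: True}


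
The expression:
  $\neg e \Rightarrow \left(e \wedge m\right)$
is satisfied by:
  {e: True}


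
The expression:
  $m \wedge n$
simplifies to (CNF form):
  $m \wedge n$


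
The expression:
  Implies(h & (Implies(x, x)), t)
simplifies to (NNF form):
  t | ~h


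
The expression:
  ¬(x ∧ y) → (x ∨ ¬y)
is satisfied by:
  {x: True, y: False}
  {y: False, x: False}
  {y: True, x: True}


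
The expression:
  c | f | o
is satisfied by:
  {o: True, c: True, f: True}
  {o: True, c: True, f: False}
  {o: True, f: True, c: False}
  {o: True, f: False, c: False}
  {c: True, f: True, o: False}
  {c: True, f: False, o: False}
  {f: True, c: False, o: False}


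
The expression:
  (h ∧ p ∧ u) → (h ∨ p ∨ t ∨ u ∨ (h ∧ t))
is always true.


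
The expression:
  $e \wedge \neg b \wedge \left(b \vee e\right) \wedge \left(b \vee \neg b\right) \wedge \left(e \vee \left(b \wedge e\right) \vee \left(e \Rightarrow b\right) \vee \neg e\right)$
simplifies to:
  $e \wedge \neg b$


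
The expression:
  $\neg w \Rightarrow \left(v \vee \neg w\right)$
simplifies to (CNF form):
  $\text{True}$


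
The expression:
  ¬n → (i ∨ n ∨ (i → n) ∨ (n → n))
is always true.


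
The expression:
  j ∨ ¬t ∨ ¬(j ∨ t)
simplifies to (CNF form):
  j ∨ ¬t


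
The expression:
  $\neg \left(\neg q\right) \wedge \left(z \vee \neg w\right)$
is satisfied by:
  {z: True, q: True, w: False}
  {q: True, w: False, z: False}
  {z: True, w: True, q: True}


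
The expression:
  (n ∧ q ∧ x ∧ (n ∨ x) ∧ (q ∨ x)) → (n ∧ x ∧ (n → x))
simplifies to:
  True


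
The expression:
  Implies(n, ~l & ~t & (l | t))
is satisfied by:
  {n: False}


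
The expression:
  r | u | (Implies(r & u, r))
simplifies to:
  True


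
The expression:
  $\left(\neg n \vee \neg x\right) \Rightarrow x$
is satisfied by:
  {x: True}


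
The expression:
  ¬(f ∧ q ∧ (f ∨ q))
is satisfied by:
  {q: False, f: False}
  {f: True, q: False}
  {q: True, f: False}


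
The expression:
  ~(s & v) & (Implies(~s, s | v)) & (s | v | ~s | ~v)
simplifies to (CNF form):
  (s | v) & (s | ~s) & (v | ~v) & (~s | ~v)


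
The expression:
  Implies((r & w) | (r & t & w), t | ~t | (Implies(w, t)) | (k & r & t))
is always true.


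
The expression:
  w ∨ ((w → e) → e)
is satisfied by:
  {e: True, w: True}
  {e: True, w: False}
  {w: True, e: False}


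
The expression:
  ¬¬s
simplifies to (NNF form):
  s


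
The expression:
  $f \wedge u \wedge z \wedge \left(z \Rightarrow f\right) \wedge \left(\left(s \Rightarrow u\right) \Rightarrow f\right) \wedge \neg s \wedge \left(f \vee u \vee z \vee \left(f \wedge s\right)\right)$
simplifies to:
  $f \wedge u \wedge z \wedge \neg s$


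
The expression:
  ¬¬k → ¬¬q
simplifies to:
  q ∨ ¬k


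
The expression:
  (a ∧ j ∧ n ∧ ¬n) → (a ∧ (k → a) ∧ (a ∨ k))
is always true.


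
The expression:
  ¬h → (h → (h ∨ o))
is always true.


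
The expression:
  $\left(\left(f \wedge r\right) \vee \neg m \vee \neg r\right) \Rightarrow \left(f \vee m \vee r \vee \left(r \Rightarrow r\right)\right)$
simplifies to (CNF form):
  $\text{True}$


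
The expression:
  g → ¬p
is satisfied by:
  {p: False, g: False}
  {g: True, p: False}
  {p: True, g: False}


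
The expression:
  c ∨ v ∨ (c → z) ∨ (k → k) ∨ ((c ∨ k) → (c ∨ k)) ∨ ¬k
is always true.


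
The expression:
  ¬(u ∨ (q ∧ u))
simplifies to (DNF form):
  ¬u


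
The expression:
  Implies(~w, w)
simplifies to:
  w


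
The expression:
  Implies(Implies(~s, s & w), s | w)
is always true.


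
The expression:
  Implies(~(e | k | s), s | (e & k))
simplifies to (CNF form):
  e | k | s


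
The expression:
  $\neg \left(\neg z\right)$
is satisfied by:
  {z: True}


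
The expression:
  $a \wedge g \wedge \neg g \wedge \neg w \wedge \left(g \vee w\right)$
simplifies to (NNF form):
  $\text{False}$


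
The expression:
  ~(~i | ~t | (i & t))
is never true.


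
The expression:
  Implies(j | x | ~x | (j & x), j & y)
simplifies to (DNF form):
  j & y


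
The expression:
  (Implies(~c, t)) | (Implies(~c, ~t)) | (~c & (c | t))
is always true.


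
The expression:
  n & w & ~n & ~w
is never true.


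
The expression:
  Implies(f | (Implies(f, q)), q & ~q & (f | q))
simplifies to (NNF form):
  False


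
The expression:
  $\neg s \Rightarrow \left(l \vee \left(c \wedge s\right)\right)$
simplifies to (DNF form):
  $l \vee s$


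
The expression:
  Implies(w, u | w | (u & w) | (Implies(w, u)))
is always true.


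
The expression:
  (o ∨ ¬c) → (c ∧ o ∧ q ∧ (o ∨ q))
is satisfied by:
  {c: True, q: True, o: False}
  {c: True, o: False, q: False}
  {c: True, q: True, o: True}


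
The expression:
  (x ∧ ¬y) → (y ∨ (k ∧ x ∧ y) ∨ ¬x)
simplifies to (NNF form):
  y ∨ ¬x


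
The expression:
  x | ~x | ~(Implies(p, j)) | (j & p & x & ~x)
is always true.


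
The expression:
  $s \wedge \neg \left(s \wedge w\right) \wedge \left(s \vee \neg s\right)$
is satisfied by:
  {s: True, w: False}


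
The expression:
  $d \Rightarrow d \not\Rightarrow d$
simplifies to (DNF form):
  $\neg d$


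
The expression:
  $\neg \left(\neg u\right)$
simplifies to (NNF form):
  $u$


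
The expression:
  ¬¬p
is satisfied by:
  {p: True}


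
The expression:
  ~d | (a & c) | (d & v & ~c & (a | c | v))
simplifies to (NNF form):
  ~d | (a & c) | (v & ~c)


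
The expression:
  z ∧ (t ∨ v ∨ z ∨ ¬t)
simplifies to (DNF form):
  z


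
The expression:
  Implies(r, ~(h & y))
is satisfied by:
  {h: False, y: False, r: False}
  {r: True, h: False, y: False}
  {y: True, h: False, r: False}
  {r: True, y: True, h: False}
  {h: True, r: False, y: False}
  {r: True, h: True, y: False}
  {y: True, h: True, r: False}


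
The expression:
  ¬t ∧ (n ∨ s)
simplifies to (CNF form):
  ¬t ∧ (n ∨ s)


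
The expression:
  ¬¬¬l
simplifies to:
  ¬l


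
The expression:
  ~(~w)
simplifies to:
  w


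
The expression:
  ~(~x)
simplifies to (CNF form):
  x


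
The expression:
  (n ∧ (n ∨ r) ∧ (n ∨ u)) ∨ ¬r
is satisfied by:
  {n: True, r: False}
  {r: False, n: False}
  {r: True, n: True}


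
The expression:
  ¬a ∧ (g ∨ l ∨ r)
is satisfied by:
  {r: True, l: True, g: True, a: False}
  {r: True, l: True, g: False, a: False}
  {r: True, g: True, l: False, a: False}
  {r: True, g: False, l: False, a: False}
  {l: True, g: True, r: False, a: False}
  {l: True, g: False, r: False, a: False}
  {g: True, r: False, l: False, a: False}


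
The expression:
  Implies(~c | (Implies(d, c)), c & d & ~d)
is never true.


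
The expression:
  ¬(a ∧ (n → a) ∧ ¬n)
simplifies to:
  n ∨ ¬a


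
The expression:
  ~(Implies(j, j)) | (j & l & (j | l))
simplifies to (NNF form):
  j & l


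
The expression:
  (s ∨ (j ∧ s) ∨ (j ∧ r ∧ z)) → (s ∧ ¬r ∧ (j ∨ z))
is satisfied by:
  {z: False, s: False, r: False, j: False}
  {j: True, z: False, s: False, r: False}
  {z: True, j: False, s: False, r: False}
  {j: True, z: True, s: False, r: False}
  {r: True, j: False, z: False, s: False}
  {j: True, r: True, z: False, s: False}
  {r: True, z: True, j: False, s: False}
  {s: True, j: True, r: False, z: False}
  {s: True, z: True, r: False, j: False}
  {j: True, s: True, z: True, r: False}


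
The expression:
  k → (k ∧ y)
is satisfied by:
  {y: True, k: False}
  {k: False, y: False}
  {k: True, y: True}


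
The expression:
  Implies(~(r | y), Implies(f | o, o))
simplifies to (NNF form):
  o | r | y | ~f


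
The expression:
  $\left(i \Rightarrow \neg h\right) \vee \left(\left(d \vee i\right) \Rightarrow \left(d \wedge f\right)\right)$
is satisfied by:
  {f: True, d: True, i: False, h: False}
  {f: True, d: False, i: False, h: False}
  {d: True, h: False, f: False, i: False}
  {h: False, d: False, f: False, i: False}
  {h: True, f: True, d: True, i: False}
  {h: True, f: True, d: False, i: False}
  {h: True, d: True, f: False, i: False}
  {h: True, d: False, f: False, i: False}
  {i: True, f: True, d: True, h: False}
  {i: True, f: True, d: False, h: False}
  {i: True, d: True, f: False, h: False}
  {i: True, d: False, f: False, h: False}
  {h: True, i: True, f: True, d: True}


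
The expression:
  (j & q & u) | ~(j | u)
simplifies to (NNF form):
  (j | ~u) & (q | ~u) & (u | ~j)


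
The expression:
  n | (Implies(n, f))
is always true.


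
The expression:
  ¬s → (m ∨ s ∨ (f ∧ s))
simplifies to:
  m ∨ s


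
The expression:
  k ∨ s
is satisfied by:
  {k: True, s: True}
  {k: True, s: False}
  {s: True, k: False}


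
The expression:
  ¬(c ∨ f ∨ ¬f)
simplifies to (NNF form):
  False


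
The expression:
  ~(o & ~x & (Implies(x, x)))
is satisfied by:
  {x: True, o: False}
  {o: False, x: False}
  {o: True, x: True}


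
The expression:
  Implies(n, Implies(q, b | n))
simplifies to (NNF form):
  True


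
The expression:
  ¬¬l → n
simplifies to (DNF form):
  n ∨ ¬l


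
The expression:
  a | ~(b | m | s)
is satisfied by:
  {a: True, m: False, b: False, s: False}
  {a: True, s: True, m: False, b: False}
  {a: True, b: True, m: False, s: False}
  {a: True, s: True, b: True, m: False}
  {a: True, m: True, b: False, s: False}
  {a: True, s: True, m: True, b: False}
  {a: True, b: True, m: True, s: False}
  {a: True, s: True, b: True, m: True}
  {s: False, m: False, b: False, a: False}


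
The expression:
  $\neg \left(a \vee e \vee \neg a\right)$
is never true.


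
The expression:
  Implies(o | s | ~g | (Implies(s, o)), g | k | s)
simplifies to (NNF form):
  g | k | s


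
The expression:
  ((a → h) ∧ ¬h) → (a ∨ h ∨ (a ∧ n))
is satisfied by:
  {a: True, h: True}
  {a: True, h: False}
  {h: True, a: False}


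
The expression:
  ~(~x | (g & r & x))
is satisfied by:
  {x: True, g: False, r: False}
  {r: True, x: True, g: False}
  {g: True, x: True, r: False}


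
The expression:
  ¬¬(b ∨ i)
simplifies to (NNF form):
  b ∨ i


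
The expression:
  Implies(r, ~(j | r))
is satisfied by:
  {r: False}


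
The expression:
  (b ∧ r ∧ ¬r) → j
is always true.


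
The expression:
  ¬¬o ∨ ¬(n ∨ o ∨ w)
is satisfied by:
  {o: True, w: False, n: False}
  {n: True, o: True, w: False}
  {o: True, w: True, n: False}
  {n: True, o: True, w: True}
  {n: False, w: False, o: False}


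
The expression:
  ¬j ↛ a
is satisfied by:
  {a: True, j: False}
  {j: False, a: False}
  {j: True, a: True}


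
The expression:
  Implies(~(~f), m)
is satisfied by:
  {m: True, f: False}
  {f: False, m: False}
  {f: True, m: True}


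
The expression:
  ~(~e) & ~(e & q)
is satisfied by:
  {e: True, q: False}


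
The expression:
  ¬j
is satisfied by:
  {j: False}


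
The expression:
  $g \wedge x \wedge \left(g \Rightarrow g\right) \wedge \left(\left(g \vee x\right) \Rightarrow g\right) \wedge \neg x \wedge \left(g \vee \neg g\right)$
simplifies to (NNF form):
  $\text{False}$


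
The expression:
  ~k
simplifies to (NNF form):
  ~k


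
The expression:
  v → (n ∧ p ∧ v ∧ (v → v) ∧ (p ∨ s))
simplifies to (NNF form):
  (n ∧ p) ∨ ¬v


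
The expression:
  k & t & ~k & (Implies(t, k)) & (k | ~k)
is never true.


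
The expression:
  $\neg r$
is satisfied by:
  {r: False}


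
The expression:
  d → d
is always true.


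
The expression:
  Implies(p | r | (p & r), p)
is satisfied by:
  {p: True, r: False}
  {r: False, p: False}
  {r: True, p: True}


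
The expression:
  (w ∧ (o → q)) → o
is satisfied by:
  {o: True, w: False}
  {w: False, o: False}
  {w: True, o: True}


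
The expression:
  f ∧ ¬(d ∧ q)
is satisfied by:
  {f: True, q: False, d: False}
  {f: True, d: True, q: False}
  {f: True, q: True, d: False}


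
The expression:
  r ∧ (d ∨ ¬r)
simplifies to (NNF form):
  d ∧ r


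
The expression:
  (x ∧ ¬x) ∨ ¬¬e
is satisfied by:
  {e: True}


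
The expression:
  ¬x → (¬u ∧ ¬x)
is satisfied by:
  {x: True, u: False}
  {u: False, x: False}
  {u: True, x: True}


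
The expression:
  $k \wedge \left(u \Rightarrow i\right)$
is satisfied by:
  {i: True, k: True, u: False}
  {k: True, u: False, i: False}
  {i: True, u: True, k: True}


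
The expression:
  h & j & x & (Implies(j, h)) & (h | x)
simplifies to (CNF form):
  h & j & x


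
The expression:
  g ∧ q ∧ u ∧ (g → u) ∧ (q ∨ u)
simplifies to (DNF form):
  g ∧ q ∧ u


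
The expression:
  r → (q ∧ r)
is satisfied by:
  {q: True, r: False}
  {r: False, q: False}
  {r: True, q: True}


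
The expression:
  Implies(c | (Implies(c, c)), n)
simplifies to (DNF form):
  n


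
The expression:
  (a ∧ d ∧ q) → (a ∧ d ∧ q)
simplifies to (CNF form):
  True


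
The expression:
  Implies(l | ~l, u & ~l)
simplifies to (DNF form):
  u & ~l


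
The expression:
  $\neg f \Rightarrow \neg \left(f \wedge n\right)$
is always true.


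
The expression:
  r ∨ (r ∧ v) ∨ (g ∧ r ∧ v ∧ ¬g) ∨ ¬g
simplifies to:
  r ∨ ¬g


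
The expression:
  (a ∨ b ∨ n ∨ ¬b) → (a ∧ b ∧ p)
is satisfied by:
  {a: True, p: True, b: True}


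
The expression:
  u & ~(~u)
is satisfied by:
  {u: True}


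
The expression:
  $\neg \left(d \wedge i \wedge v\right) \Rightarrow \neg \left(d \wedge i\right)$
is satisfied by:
  {v: True, d: False, i: False}
  {v: False, d: False, i: False}
  {i: True, v: True, d: False}
  {i: True, v: False, d: False}
  {d: True, v: True, i: False}
  {d: True, v: False, i: False}
  {d: True, i: True, v: True}


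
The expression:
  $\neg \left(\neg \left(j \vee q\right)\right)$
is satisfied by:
  {q: True, j: True}
  {q: True, j: False}
  {j: True, q: False}


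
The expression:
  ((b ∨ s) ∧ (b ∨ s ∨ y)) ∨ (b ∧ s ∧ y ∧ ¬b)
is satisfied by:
  {b: True, s: True}
  {b: True, s: False}
  {s: True, b: False}


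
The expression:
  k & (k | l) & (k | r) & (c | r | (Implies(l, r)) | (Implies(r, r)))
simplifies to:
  k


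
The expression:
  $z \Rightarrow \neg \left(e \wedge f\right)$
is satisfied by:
  {e: False, z: False, f: False}
  {f: True, e: False, z: False}
  {z: True, e: False, f: False}
  {f: True, z: True, e: False}
  {e: True, f: False, z: False}
  {f: True, e: True, z: False}
  {z: True, e: True, f: False}


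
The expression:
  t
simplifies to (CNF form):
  t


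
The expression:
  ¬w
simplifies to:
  ¬w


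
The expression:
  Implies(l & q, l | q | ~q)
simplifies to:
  True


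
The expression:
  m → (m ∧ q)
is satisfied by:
  {q: True, m: False}
  {m: False, q: False}
  {m: True, q: True}


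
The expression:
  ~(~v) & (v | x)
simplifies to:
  v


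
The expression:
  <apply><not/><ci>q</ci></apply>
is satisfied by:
  {q: False}


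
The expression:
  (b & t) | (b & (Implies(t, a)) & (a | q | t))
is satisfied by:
  {b: True, t: True, a: True, q: True}
  {b: True, t: True, a: True, q: False}
  {b: True, t: True, q: True, a: False}
  {b: True, t: True, q: False, a: False}
  {b: True, a: True, q: True, t: False}
  {b: True, a: True, q: False, t: False}
  {b: True, a: False, q: True, t: False}


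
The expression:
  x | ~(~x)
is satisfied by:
  {x: True}


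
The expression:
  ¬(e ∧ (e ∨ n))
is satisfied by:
  {e: False}


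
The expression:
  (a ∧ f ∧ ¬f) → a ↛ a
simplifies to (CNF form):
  True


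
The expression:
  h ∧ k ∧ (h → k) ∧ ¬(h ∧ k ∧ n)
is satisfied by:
  {k: True, h: True, n: False}


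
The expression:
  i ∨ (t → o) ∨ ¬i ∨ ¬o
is always true.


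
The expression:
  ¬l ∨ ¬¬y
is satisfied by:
  {y: True, l: False}
  {l: False, y: False}
  {l: True, y: True}


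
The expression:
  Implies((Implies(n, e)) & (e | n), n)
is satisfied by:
  {n: True, e: False}
  {e: False, n: False}
  {e: True, n: True}


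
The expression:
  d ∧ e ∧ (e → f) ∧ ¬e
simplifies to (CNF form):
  False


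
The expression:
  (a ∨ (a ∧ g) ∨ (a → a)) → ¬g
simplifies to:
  ¬g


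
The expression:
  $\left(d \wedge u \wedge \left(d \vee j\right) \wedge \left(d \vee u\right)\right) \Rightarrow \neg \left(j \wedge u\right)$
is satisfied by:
  {u: False, d: False, j: False}
  {j: True, u: False, d: False}
  {d: True, u: False, j: False}
  {j: True, d: True, u: False}
  {u: True, j: False, d: False}
  {j: True, u: True, d: False}
  {d: True, u: True, j: False}


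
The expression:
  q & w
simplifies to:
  q & w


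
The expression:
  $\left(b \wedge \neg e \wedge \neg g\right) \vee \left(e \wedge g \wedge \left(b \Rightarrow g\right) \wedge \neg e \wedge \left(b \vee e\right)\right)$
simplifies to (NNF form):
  $b \wedge \neg e \wedge \neg g$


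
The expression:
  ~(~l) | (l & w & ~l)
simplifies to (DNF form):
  l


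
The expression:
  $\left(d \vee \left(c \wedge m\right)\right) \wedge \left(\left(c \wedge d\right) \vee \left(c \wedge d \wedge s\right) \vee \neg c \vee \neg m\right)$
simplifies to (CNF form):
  $d$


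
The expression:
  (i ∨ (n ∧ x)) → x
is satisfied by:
  {x: True, i: False}
  {i: False, x: False}
  {i: True, x: True}


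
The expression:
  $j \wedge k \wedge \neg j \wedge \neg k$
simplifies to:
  $\text{False}$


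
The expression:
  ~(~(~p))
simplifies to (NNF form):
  ~p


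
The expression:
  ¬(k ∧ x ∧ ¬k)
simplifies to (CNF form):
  True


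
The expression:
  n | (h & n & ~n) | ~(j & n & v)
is always true.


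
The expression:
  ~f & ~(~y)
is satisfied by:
  {y: True, f: False}


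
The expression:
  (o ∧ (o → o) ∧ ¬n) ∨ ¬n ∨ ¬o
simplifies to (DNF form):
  ¬n ∨ ¬o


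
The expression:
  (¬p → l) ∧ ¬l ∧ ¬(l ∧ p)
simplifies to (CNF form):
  p ∧ ¬l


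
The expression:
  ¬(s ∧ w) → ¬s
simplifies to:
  w ∨ ¬s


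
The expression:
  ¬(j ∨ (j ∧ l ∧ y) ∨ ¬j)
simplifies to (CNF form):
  False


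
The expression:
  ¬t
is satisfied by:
  {t: False}


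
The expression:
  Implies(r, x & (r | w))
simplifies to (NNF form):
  x | ~r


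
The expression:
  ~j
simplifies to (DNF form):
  ~j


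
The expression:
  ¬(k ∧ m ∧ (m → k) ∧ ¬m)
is always true.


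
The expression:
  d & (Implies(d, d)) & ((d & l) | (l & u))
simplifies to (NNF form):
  d & l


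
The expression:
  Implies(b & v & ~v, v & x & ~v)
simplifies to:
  True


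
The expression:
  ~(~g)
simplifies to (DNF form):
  g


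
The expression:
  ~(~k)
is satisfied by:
  {k: True}


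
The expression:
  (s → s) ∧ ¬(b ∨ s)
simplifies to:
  ¬b ∧ ¬s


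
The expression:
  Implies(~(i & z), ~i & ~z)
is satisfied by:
  {z: False, i: False}
  {i: True, z: True}


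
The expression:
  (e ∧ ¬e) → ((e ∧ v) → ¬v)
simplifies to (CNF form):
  True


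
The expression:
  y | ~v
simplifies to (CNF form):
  y | ~v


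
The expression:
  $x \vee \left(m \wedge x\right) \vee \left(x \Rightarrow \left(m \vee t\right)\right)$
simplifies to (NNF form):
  $\text{True}$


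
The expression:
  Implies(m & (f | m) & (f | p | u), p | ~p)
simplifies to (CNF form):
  True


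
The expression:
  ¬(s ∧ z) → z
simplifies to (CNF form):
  z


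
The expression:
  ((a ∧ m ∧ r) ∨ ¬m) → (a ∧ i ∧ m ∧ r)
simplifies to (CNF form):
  m ∧ (i ∨ ¬a ∨ ¬r)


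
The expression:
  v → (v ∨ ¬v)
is always true.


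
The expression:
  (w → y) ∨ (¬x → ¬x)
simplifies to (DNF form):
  True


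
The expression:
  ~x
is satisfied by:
  {x: False}


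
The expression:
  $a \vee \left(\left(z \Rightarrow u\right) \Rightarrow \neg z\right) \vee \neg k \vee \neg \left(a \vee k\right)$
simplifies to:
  $a \vee \neg k \vee \neg u \vee \neg z$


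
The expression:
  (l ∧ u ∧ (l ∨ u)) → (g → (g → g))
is always true.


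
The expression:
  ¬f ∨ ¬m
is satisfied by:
  {m: False, f: False}
  {f: True, m: False}
  {m: True, f: False}


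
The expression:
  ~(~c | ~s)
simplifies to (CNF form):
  c & s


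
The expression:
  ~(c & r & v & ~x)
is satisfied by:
  {x: True, v: False, c: False, r: False}
  {x: False, v: False, c: False, r: False}
  {r: True, x: True, v: False, c: False}
  {r: True, x: False, v: False, c: False}
  {c: True, x: True, v: False, r: False}
  {c: True, x: False, v: False, r: False}
  {r: True, c: True, x: True, v: False}
  {r: True, c: True, x: False, v: False}
  {v: True, x: True, r: False, c: False}
  {v: True, x: False, r: False, c: False}
  {r: True, v: True, x: True, c: False}
  {r: True, v: True, x: False, c: False}
  {c: True, v: True, x: True, r: False}
  {c: True, v: True, x: False, r: False}
  {c: True, v: True, r: True, x: True}


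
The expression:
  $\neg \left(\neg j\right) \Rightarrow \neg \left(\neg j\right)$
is always true.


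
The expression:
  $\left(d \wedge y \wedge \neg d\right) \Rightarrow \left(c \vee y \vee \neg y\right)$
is always true.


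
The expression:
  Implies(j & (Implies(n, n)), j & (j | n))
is always true.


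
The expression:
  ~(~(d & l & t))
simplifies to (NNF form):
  d & l & t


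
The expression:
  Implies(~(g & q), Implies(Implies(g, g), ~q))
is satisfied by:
  {g: True, q: False}
  {q: False, g: False}
  {q: True, g: True}


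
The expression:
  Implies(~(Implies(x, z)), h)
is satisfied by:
  {z: True, h: True, x: False}
  {z: True, h: False, x: False}
  {h: True, z: False, x: False}
  {z: False, h: False, x: False}
  {x: True, z: True, h: True}
  {x: True, z: True, h: False}
  {x: True, h: True, z: False}


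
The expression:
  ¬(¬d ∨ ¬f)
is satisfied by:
  {d: True, f: True}


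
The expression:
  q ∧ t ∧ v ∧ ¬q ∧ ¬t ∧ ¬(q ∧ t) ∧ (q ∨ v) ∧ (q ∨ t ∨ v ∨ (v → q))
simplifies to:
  False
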